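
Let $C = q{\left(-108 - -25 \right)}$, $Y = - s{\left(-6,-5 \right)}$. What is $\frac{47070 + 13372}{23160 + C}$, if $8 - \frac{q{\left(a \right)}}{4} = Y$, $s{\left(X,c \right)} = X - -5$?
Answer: $\frac{30221}{11594} \approx 2.6066$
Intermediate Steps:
$s{\left(X,c \right)} = 5 + X$ ($s{\left(X,c \right)} = X + 5 = 5 + X$)
$Y = 1$ ($Y = - (5 - 6) = \left(-1\right) \left(-1\right) = 1$)
$q{\left(a \right)} = 28$ ($q{\left(a \right)} = 32 - 4 = 28$)
$C = 28$
$\frac{47070 + 13372}{23160 + C} = \frac{47070 + 13372}{23160 + 28} = \frac{60442}{23188} = 60442 \cdot \frac{1}{23188} = \frac{30221}{11594}$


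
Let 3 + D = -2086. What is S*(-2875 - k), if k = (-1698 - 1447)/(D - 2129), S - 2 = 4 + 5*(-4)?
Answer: 2294845/57 ≈ 40260.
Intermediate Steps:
D = -2089 (D = -3 - 2086 = -2089)
S = -14 (S = 2 + (4 + 5*(-4)) = 2 + (4 - 20) = 2 - 16 = -14)
k = 85/114 (k = (-1698 - 1447)/(-2089 - 2129) = -3145/(-4218) = -3145*(-1/4218) = 85/114 ≈ 0.74561)
S*(-2875 - k) = -14*(-2875 - 1*85/114) = -14*(-2875 - 85/114) = -14*(-327835/114) = 2294845/57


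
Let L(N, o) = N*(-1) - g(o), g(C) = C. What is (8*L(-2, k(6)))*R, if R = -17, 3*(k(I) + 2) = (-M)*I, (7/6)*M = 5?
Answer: -11968/7 ≈ -1709.7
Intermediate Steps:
M = 30/7 (M = (6/7)*5 = 30/7 ≈ 4.2857)
k(I) = -2 - 10*I/7 (k(I) = -2 + ((-1*30/7)*I)/3 = -2 + (-30*I/7)/3 = -2 - 10*I/7)
L(N, o) = -N - o (L(N, o) = N*(-1) - o = -N - o)
(8*L(-2, k(6)))*R = (8*(-1*(-2) - (-2 - 10/7*6)))*(-17) = (8*(2 - (-2 - 60/7)))*(-17) = (8*(2 - 1*(-74/7)))*(-17) = (8*(2 + 74/7))*(-17) = (8*(88/7))*(-17) = (704/7)*(-17) = -11968/7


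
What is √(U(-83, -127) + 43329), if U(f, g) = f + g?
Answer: 3*√4791 ≈ 207.65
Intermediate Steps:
√(U(-83, -127) + 43329) = √((-83 - 127) + 43329) = √(-210 + 43329) = √43119 = 3*√4791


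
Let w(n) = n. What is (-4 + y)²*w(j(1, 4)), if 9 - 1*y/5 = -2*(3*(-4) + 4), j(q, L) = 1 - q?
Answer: 0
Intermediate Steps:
y = -35 (y = 45 - (-10)*(3*(-4) + 4) = 45 - (-10)*(-12 + 4) = 45 - (-10)*(-8) = 45 - 5*16 = 45 - 80 = -35)
(-4 + y)²*w(j(1, 4)) = (-4 - 35)²*(1 - 1*1) = (-39)²*(1 - 1) = 1521*0 = 0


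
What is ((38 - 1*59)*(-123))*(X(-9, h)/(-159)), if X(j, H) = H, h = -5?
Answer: 4305/53 ≈ 81.226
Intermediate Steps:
((38 - 1*59)*(-123))*(X(-9, h)/(-159)) = ((38 - 1*59)*(-123))*(-5/(-159)) = ((38 - 59)*(-123))*(-5*(-1/159)) = -21*(-123)*(5/159) = 2583*(5/159) = 4305/53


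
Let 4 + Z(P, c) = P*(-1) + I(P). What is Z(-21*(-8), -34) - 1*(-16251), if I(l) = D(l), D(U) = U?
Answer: 16247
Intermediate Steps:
I(l) = l
Z(P, c) = -4 (Z(P, c) = -4 + (P*(-1) + P) = -4 + (-P + P) = -4 + 0 = -4)
Z(-21*(-8), -34) - 1*(-16251) = -4 - 1*(-16251) = -4 + 16251 = 16247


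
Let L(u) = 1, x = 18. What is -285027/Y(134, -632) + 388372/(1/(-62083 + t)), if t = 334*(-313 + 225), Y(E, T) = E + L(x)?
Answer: -1598684886509/45 ≈ -3.5526e+10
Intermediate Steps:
Y(E, T) = 1 + E (Y(E, T) = E + 1 = 1 + E)
t = -29392 (t = 334*(-88) = -29392)
-285027/Y(134, -632) + 388372/(1/(-62083 + t)) = -285027/(1 + 134) + 388372/(1/(-62083 - 29392)) = -285027/135 + 388372/(1/(-91475)) = -285027*1/135 + 388372/(-1/91475) = -95009/45 + 388372*(-91475) = -95009/45 - 35526328700 = -1598684886509/45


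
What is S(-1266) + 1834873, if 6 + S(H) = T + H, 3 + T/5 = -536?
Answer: 1830906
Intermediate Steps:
T = -2695 (T = -15 + 5*(-536) = -15 - 2680 = -2695)
S(H) = -2701 + H (S(H) = -6 + (-2695 + H) = -2701 + H)
S(-1266) + 1834873 = (-2701 - 1266) + 1834873 = -3967 + 1834873 = 1830906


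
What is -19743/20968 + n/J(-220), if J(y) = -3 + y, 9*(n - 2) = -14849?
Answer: 271352207/42082776 ≈ 6.4481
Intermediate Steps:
n = -14831/9 (n = 2 + (⅑)*(-14849) = 2 - 14849/9 = -14831/9 ≈ -1647.9)
-19743/20968 + n/J(-220) = -19743/20968 - 14831/(9*(-3 - 220)) = -19743*1/20968 - 14831/9/(-223) = -19743/20968 - 14831/9*(-1/223) = -19743/20968 + 14831/2007 = 271352207/42082776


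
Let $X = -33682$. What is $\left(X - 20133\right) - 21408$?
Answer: $-75223$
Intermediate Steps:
$\left(X - 20133\right) - 21408 = \left(-33682 - 20133\right) - 21408 = -53815 - 21408 = -75223$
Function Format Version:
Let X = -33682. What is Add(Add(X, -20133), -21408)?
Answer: -75223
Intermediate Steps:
Add(Add(X, -20133), -21408) = Add(Add(-33682, -20133), -21408) = Add(-53815, -21408) = -75223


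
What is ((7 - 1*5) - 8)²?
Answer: 36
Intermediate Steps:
((7 - 1*5) - 8)² = ((7 - 5) - 8)² = (2 - 8)² = (-6)² = 36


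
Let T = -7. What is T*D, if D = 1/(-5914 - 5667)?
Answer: 7/11581 ≈ 0.00060444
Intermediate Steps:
D = -1/11581 (D = 1/(-11581) = -1/11581 ≈ -8.6348e-5)
T*D = -7*(-1/11581) = 7/11581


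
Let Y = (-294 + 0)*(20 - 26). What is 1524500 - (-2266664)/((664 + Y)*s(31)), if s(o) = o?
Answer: 28687083166/18817 ≈ 1.5245e+6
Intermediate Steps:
Y = 1764 (Y = -294*(-6) = 1764)
1524500 - (-2266664)/((664 + Y)*s(31)) = 1524500 - (-2266664)/((664 + 1764)*31) = 1524500 - (-2266664)/(2428*31) = 1524500 - (-2266664)/75268 = 1524500 - 1*(-566666/18817) = 1524500 + 566666/18817 = 28687083166/18817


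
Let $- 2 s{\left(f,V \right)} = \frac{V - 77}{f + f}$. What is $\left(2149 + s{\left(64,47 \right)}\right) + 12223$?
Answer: $\frac{1839631}{128} \approx 14372.0$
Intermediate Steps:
$s{\left(f,V \right)} = - \frac{-77 + V}{4 f}$ ($s{\left(f,V \right)} = - \frac{\left(V - 77\right) \frac{1}{f + f}}{2} = - \frac{\left(-77 + V\right) \frac{1}{2 f}}{2} = - \frac{\frac{1}{2} \frac{1}{f} \left(-77 + V\right)}{2} = - \frac{-77 + V}{4 f}$)
$\left(2149 + s{\left(64,47 \right)}\right) + 12223 = \left(2149 + \frac{77 - 47}{4 \cdot 64}\right) + 12223 = \left(2149 + \frac{1}{4} \cdot \frac{1}{64} \left(77 - 47\right)\right) + 12223 = \left(2149 + \frac{1}{4} \cdot \frac{1}{64} \cdot 30\right) + 12223 = \left(2149 + \frac{15}{128}\right) + 12223 = \frac{275087}{128} + 12223 = \frac{1839631}{128}$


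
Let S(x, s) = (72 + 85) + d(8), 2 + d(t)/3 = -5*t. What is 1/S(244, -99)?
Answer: 1/31 ≈ 0.032258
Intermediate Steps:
d(t) = -6 - 15*t (d(t) = -6 + 3*(-5*t) = -6 - 15*t)
S(x, s) = 31 (S(x, s) = (72 + 85) + (-6 - 15*8) = 157 + (-6 - 120) = 157 - 126 = 31)
1/S(244, -99) = 1/31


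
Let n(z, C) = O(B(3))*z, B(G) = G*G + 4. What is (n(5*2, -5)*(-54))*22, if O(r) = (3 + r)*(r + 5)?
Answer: -3421440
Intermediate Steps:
B(G) = 4 + G² (B(G) = G² + 4 = 4 + G²)
O(r) = (3 + r)*(5 + r)
n(z, C) = 288*z (n(z, C) = (15 + (4 + 3²)² + 8*(4 + 3²))*z = (15 + (4 + 9)² + 8*(4 + 9))*z = (15 + 13² + 8*13)*z = (15 + 169 + 104)*z = 288*z)
(n(5*2, -5)*(-54))*22 = ((288*(5*2))*(-54))*22 = ((288*10)*(-54))*22 = (2880*(-54))*22 = -155520*22 = -3421440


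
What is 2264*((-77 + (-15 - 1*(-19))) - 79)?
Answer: -344128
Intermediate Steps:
2264*((-77 + (-15 - 1*(-19))) - 79) = 2264*((-77 + (-15 + 19)) - 79) = 2264*((-77 + 4) - 79) = 2264*(-73 - 79) = 2264*(-152) = -344128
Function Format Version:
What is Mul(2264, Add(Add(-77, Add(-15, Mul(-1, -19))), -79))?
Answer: -344128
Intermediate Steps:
Mul(2264, Add(Add(-77, Add(-15, Mul(-1, -19))), -79)) = Mul(2264, Add(Add(-77, Add(-15, 19)), -79)) = Mul(2264, Add(Add(-77, 4), -79)) = Mul(2264, Add(-73, -79)) = Mul(2264, -152) = -344128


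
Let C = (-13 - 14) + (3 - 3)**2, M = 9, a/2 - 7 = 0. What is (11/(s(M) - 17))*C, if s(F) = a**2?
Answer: -297/179 ≈ -1.6592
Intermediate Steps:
a = 14 (a = 14 + 2*0 = 14 + 0 = 14)
s(F) = 196 (s(F) = 14**2 = 196)
C = -27 (C = -27 + 0**2 = -27 + 0 = -27)
(11/(s(M) - 17))*C = (11/(196 - 17))*(-27) = (11/179)*(-27) = -297/179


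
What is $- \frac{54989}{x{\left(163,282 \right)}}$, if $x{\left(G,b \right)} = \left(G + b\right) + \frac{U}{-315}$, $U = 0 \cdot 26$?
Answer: $- \frac{54989}{445} \approx -123.57$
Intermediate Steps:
$U = 0$
$x{\left(G,b \right)} = G + b$ ($x{\left(G,b \right)} = \left(G + b\right) + \frac{0}{-315} = \left(G + b\right) + 0 \left(- \frac{1}{315}\right) = \left(G + b\right) + 0 = G + b$)
$- \frac{54989}{x{\left(163,282 \right)}} = - \frac{54989}{163 + 282} = - \frac{54989}{445}$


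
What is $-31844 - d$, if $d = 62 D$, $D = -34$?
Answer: $-29736$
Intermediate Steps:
$d = -2108$ ($d = 62 \left(-34\right) = -2108$)
$-31844 - d = -31844 - -2108 = -31844 + 2108 = -29736$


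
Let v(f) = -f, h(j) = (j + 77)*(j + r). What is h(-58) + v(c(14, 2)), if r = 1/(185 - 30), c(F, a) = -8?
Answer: -169551/155 ≈ -1093.9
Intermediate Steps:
r = 1/155 ≈ 0.0064516
h(j) = (77 + j)*(1/155 + j) (h(j) = (j + 77)*(j + 1/155) = (77 + j)*(1/155 + j))
h(-58) + v(c(14, 2)) = (77/155 + (-58)**2 + (11936/155)*(-58)) - 1*(-8) = (77/155 + 3364 - 692288/155) + 8 = -170791/155 + 8 = -169551/155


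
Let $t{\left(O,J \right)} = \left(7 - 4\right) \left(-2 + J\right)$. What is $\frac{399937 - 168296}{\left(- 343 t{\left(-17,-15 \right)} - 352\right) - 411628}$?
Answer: $- \frac{231641}{394487} \approx -0.5872$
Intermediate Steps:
$t{\left(O,J \right)} = -6 + 3 J$ ($t{\left(O,J \right)} = 3 \left(-2 + J\right) = -6 + 3 J$)
$\frac{399937 - 168296}{\left(- 343 t{\left(-17,-15 \right)} - 352\right) - 411628} = \frac{399937 - 168296}{\left(- 343 \left(-6 + 3 \left(-15\right)\right) - 352\right) - 411628} = \frac{231641}{\left(- 343 \left(-6 - 45\right) - 352\right) - 411628} = \frac{231641}{\left(\left(-343\right) \left(-51\right) - 352\right) - 411628} = \frac{231641}{\left(17493 - 352\right) - 411628} = \frac{231641}{17141 - 411628} = \frac{231641}{-394487} = 231641 \left(- \frac{1}{394487}\right) = - \frac{231641}{394487}$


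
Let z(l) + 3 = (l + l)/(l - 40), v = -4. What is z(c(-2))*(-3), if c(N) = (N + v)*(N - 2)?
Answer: 18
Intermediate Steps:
c(N) = (-4 + N)*(-2 + N) (c(N) = (N - 4)*(N - 2) = (-4 + N)*(-2 + N))
z(l) = -3 + 2*l/(-40 + l) (z(l) = -3 + (l + l)/(l - 40) = -3 + (2*l)/(-40 + l) = -3 + 2*l/(-40 + l))
z(c(-2))*(-3) = ((120 - (8 + (-2)² - 6*(-2)))/(-40 + (8 + (-2)² - 6*(-2))))*(-3) = ((120 - (8 + 4 + 12))/(-40 + (8 + 4 + 12)))*(-3) = ((120 - 1*24)/(-40 + 24))*(-3) = ((120 - 24)/(-16))*(-3) = -1/16*96*(-3) = -6*(-3) = 18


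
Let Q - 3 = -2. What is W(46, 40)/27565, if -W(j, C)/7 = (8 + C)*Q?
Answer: -336/27565 ≈ -0.012189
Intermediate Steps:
Q = 1 (Q = 3 - 2 = 1)
W(j, C) = -56 - 7*C (W(j, C) = -7*(8 + C) = -56 - 7*C)
W(46, 40)/27565 = (-56 - 7*40)/27565 = (-56 - 280)*(1/27565) = -336*1/27565 = -336/27565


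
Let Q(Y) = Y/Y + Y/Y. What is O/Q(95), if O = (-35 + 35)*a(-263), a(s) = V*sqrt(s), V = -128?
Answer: 0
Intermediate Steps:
Q(Y) = 2 (Q(Y) = 1 + 1 = 2)
a(s) = -128*sqrt(s)
O = 0 (O = (-35 + 35)*(-128*I*sqrt(263)) = 0*(-128*I*sqrt(263)) = 0)
O/Q(95) = 0/2 = 0*(1/2) = 0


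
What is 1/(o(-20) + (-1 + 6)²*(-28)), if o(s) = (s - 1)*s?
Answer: -1/280 ≈ -0.0035714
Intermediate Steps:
o(s) = s*(-1 + s) (o(s) = (-1 + s)*s = s*(-1 + s))
1/(o(-20) + (-1 + 6)²*(-28)) = 1/(-20*(-1 - 20) + (-1 + 6)²*(-28)) = 1/(-20*(-21) + 5²*(-28)) = 1/(420 + 25*(-28)) = 1/(420 - 700) = 1/(-280) = -1/280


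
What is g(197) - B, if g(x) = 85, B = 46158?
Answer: -46073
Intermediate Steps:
g(197) - B = 85 - 1*46158 = 85 - 46158 = -46073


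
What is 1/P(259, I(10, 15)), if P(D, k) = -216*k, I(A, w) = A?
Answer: -1/2160 ≈ -0.00046296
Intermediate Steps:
1/P(259, I(10, 15)) = 1/(-216*10) = 1/(-2160) = -1/2160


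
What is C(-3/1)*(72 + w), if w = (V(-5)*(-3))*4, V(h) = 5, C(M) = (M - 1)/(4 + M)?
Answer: -48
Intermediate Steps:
C(M) = (-1 + M)/(4 + M)
w = -60 (w = (5*(-3))*4 = -15*4 = -60)
C(-3/1)*(72 + w) = ((-1 - 3/1)/(4 - 3/1))*(72 - 60) = ((-1 - 3*1)/(4 - 3*1))*12 = ((-1 - 3)/(4 - 3))*12 = (-4/1)*12 = (1*(-4))*12 = -4*12 = -48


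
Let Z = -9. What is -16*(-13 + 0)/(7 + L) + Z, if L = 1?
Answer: 17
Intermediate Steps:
-16*(-13 + 0)/(7 + L) + Z = -16*(-13 + 0)/(7 + 1) - 9 = -(-208)/8 - 9 = -16*(-13/8) - 9 = 26 - 9 = 17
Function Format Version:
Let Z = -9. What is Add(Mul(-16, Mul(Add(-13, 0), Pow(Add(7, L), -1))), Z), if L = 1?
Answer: 17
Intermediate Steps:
Add(Mul(-16, Mul(Add(-13, 0), Pow(Add(7, L), -1))), Z) = Add(Mul(-16, Mul(Add(-13, 0), Pow(Add(7, 1), -1))), -9) = Add(Mul(-16, Mul(-13, Pow(8, -1))), -9) = Add(Mul(-16, Mul(-13, Rational(1, 8))), -9) = Add(Mul(-16, Rational(-13, 8)), -9) = Add(26, -9) = 17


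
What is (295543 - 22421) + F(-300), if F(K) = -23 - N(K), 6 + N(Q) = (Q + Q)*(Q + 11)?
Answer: 99705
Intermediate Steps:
N(Q) = -6 + 2*Q*(11 + Q) (N(Q) = -6 + (Q + Q)*(Q + 11) = -6 + (2*Q)*(11 + Q) = -6 + 2*Q*(11 + Q))
F(K) = -17 - 22*K - 2*K² (F(K) = -23 - (-6 + 2*K² + 22*K) = -23 + (6 - 22*K - 2*K²) = -17 - 22*K - 2*K²)
(295543 - 22421) + F(-300) = (295543 - 22421) + (-17 - 22*(-300) - 2*(-300)²) = 273122 + (-17 + 6600 - 2*90000) = 273122 + (-17 + 6600 - 180000) = 273122 - 173417 = 99705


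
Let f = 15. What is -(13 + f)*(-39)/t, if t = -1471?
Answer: -1092/1471 ≈ -0.74235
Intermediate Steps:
-(13 + f)*(-39)/t = -(13 + 15)*(-39)/(-1471) = -28*(-39)*(-1)/1471 = -(-1092)*(-1)/1471 = -1*1092/1471 = -1092/1471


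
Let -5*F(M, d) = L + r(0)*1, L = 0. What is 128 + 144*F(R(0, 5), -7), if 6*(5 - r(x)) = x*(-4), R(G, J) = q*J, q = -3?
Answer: -16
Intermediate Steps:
R(G, J) = -3*J
r(x) = 5 + 2*x/3 (r(x) = 5 - x*(-4)/6 = 5 - (-2)*x/3 = 5 + 2*x/3)
F(M, d) = -1 (F(M, d) = -(0 + (5 + (2/3)*0)*1)/5 = -(0 + (5 + 0)*1)/5 = -(0 + 5*1)/5 = -(0 + 5)/5 = -1/5*5 = -1)
128 + 144*F(R(0, 5), -7) = 128 + 144*(-1) = 128 - 144 = -16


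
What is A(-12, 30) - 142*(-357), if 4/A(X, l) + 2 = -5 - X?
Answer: 253474/5 ≈ 50695.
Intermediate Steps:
A(X, l) = 4/(-7 - X) (A(X, l) = 4/(-2 + (-5 - X)) = 4/(-7 - X))
A(-12, 30) - 142*(-357) = -4/(7 - 12) - 142*(-357) = -4/(-5) + 50694 = -4*(-1/5) + 50694 = 4/5 + 50694 = 253474/5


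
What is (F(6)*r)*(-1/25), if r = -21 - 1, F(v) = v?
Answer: 132/25 ≈ 5.2800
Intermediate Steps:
r = -22
(F(6)*r)*(-1/25) = (6*(-22))*(-1/25) = -(-132)/25 = -132*(-1/25) = 132/25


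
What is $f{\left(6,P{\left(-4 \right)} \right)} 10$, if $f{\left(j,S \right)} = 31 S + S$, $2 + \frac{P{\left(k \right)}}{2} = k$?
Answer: $-3840$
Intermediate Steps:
$P{\left(k \right)} = -4 + 2 k$
$f{\left(j,S \right)} = 32 S$
$f{\left(6,P{\left(-4 \right)} \right)} 10 = 32 \left(-4 + 2 \left(-4\right)\right) 10 = 32 \left(-4 - 8\right) 10 = 32 \left(-12\right) 10 = \left(-384\right) 10 = -3840$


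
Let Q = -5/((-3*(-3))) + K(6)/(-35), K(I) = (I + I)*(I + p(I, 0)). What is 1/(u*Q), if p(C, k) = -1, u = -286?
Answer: 63/40898 ≈ 0.0015404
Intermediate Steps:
K(I) = 2*I*(-1 + I) (K(I) = (I + I)*(I - 1) = (2*I)*(-1 + I) = 2*I*(-1 + I))
Q = -143/63 (Q = -5/((-3*(-3))) + (2*6*(-1 + 6))/(-35) = -5/9 + (2*6*5)*(-1/35) = -5*⅑ + 60*(-1/35) = -5/9 - 12/7 = -143/63 ≈ -2.2698)
1/(u*Q) = 1/(-286*(-143/63)) = 1/(40898/63) = 63/40898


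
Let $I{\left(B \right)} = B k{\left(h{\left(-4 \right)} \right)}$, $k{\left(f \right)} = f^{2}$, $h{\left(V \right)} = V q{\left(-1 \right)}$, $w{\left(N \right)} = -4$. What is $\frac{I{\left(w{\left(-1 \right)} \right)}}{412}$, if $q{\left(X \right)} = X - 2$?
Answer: $- \frac{144}{103} \approx -1.3981$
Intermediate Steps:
$q{\left(X \right)} = -2 + X$ ($q{\left(X \right)} = X - 2 = -2 + X$)
$h{\left(V \right)} = - 3 V$ ($h{\left(V \right)} = V \left(-2 - 1\right) = V \left(-3\right) = - 3 V$)
$I{\left(B \right)} = 144 B$ ($I{\left(B \right)} = B \left(\left(-3\right) \left(-4\right)\right)^{2} = B 12^{2} = B 144 = 144 B$)
$\frac{I{\left(w{\left(-1 \right)} \right)}}{412} = \frac{144 \left(-4\right)}{412} = \left(-576\right) \frac{1}{412} = - \frac{144}{103}$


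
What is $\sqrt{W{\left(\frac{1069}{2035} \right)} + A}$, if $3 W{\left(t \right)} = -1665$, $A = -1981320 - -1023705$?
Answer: $41 i \sqrt{570} \approx 978.86 i$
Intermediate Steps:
$A = -957615$ ($A = -1981320 + 1023705 = -957615$)
$W{\left(t \right)} = -555$ ($W{\left(t \right)} = \frac{1}{3} \left(-1665\right) = -555$)
$\sqrt{W{\left(\frac{1069}{2035} \right)} + A} = \sqrt{-555 - 957615} = \sqrt{-958170} = 41 i \sqrt{570}$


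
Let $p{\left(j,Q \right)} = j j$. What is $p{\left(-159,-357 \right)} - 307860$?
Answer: $-282579$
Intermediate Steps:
$p{\left(j,Q \right)} = j^{2}$
$p{\left(-159,-357 \right)} - 307860 = \left(-159\right)^{2} - 307860 = 25281 - 307860 = -282579$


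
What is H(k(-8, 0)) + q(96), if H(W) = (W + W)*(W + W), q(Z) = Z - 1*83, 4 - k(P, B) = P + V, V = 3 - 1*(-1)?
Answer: 269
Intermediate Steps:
V = 4 (V = 3 + 1 = 4)
k(P, B) = -P (k(P, B) = 4 - (P + 4) = 4 - (4 + P) = 4 + (-4 - P) = -P)
q(Z) = -83 + Z (q(Z) = Z - 83 = -83 + Z)
H(W) = 4*W**2 (H(W) = (2*W)*(2*W) = 4*W**2)
H(k(-8, 0)) + q(96) = 4*(-1*(-8))**2 + (-83 + 96) = 4*8**2 + 13 = 4*64 + 13 = 256 + 13 = 269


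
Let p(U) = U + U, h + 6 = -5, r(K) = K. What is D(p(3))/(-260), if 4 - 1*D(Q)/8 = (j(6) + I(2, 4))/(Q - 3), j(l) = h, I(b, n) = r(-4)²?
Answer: -14/195 ≈ -0.071795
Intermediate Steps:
I(b, n) = 16 (I(b, n) = (-4)² = 16)
h = -11 (h = -6 - 5 = -11)
j(l) = -11
p(U) = 2*U
D(Q) = 32 - 40/(-3 + Q) (D(Q) = 32 - 8*(-11 + 16)/(Q - 3) = 32 - 40/(-3 + Q))
D(p(3))/(-260) = (8*(-17 + 4*(2*3))/(-3 + 2*3))/(-260) = (8*(-17 + 4*6)/(-3 + 6))*(-1/260) = (8*(-17 + 24)/3)*(-1/260) = (8*(⅓)*7)*(-1/260) = (56/3)*(-1/260) = -14/195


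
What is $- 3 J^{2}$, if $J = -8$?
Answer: $-192$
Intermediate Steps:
$- 3 J^{2} = - 3 \left(-8\right)^{2} = \left(-3\right) 64 = -192$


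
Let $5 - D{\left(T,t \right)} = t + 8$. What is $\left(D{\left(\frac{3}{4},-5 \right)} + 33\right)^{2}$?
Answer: $1225$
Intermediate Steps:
$D{\left(T,t \right)} = -3 - t$ ($D{\left(T,t \right)} = 5 - \left(t + 8\right) = 5 - \left(8 + t\right) = -3 - t$)
$\left(D{\left(\frac{3}{4},-5 \right)} + 33\right)^{2} = \left(\left(-3 - -5\right) + 33\right)^{2} = \left(\left(-3 + 5\right) + 33\right)^{2} = \left(2 + 33\right)^{2} = 35^{2} = 1225$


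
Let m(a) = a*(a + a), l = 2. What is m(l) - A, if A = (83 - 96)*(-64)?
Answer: -824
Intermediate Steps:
A = 832 (A = -13*(-64) = 832)
m(a) = 2*a² (m(a) = a*(2*a) = 2*a²)
m(l) - A = 2*2² - 1*832 = 2*4 - 832 = 8 - 832 = -824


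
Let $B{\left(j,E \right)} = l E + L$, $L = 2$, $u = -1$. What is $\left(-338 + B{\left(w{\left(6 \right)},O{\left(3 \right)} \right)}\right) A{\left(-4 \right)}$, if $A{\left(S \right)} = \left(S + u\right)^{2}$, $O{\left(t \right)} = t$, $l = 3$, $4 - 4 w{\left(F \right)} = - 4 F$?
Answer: $-8175$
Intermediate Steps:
$w{\left(F \right)} = 1 + F$ ($w{\left(F \right)} = 1 - \frac{\left(-4\right) F}{4} = 1 + F$)
$B{\left(j,E \right)} = 2 + 3 E$ ($B{\left(j,E \right)} = 3 E + 2 = 2 + 3 E$)
$A{\left(S \right)} = \left(-1 + S\right)^{2}$ ($A{\left(S \right)} = \left(S - 1\right)^{2} = \left(-1 + S\right)^{2}$)
$\left(-338 + B{\left(w{\left(6 \right)},O{\left(3 \right)} \right)}\right) A{\left(-4 \right)} = \left(-338 + \left(2 + 3 \cdot 3\right)\right) \left(-1 - 4\right)^{2} = \left(-338 + \left(2 + 9\right)\right) \left(-5\right)^{2} = \left(-338 + 11\right) 25 = \left(-327\right) 25 = -8175$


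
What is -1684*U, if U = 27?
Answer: -45468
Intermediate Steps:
-1684*U = -1684*27 = -45468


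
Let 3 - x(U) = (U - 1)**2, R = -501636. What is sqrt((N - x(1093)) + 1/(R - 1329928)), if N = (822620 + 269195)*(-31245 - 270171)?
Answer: I*sqrt(275992951714908722378287)/915782 ≈ 5.7366e+5*I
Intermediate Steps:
x(U) = 3 - (-1 + U)**2 (x(U) = 3 - (U - 1)**2 = 3 - (-1 + U)**2)
N = -329090510040 (N = 1091815*(-301416) = -329090510040)
sqrt((N - x(1093)) + 1/(R - 1329928)) = sqrt((-329090510040 - (3 - (-1 + 1093)**2)) + 1/(-501636 - 1329928)) = sqrt((-329090510040 - (3 - 1*1092**2)) + 1/(-1831564)) = sqrt((-329090510040 - (3 - 1*1192464)) - 1/1831564) = sqrt((-329090510040 - (3 - 1192464)) - 1/1831564) = sqrt((-329090510040 - 1*(-1192461)) - 1/1831564) = sqrt((-329090510040 + 1192461) - 1/1831564) = sqrt(-329089317579 - 1/1831564) = sqrt(-602748146862263557/1831564) = I*sqrt(275992951714908722378287)/915782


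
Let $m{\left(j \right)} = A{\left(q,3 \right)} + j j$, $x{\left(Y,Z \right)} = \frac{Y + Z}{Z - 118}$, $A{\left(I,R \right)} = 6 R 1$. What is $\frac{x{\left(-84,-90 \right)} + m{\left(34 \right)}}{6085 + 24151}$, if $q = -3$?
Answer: $\frac{122183}{3144544} \approx 0.038856$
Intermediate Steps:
$A{\left(I,R \right)} = 6 R$
$x{\left(Y,Z \right)} = \frac{Y + Z}{-118 + Z}$
$m{\left(j \right)} = 18 + j^{2}$ ($m{\left(j \right)} = 6 \cdot 3 + j j = 18 + j^{2}$)
$\frac{x{\left(-84,-90 \right)} + m{\left(34 \right)}}{6085 + 24151} = \frac{\frac{-84 - 90}{-118 - 90} + \left(18 + 34^{2}\right)}{6085 + 24151} = \frac{\frac{1}{-208} \left(-174\right) + \left(18 + 1156\right)}{30236} = \left(\left(- \frac{1}{208}\right) \left(-174\right) + 1174\right) \frac{1}{30236} = \left(\frac{87}{104} + 1174\right) \frac{1}{30236} = \frac{122183}{104} \cdot \frac{1}{30236} = \frac{122183}{3144544}$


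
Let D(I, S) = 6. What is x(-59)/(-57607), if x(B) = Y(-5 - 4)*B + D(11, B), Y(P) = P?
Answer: -537/57607 ≈ -0.0093218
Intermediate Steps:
x(B) = 6 - 9*B (x(B) = (-5 - 4)*B + 6 = -9*B + 6 = 6 - 9*B)
x(-59)/(-57607) = (6 - 9*(-59))/(-57607) = (6 + 531)*(-1/57607) = 537*(-1/57607) = -537/57607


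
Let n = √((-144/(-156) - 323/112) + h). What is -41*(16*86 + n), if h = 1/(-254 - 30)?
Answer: -56416 - 41*I*√1312028809/25844 ≈ -56416.0 - 57.464*I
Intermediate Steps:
h = -1/284 (h = 1/(-284) = -1/284 ≈ -0.0035211)
n = I*√1312028809/25844 (n = √((-144/(-156) - 323/112) - 1/284) = √((-144*(-1/156) - 323*1/112) - 1/284) = √((12/13 - 323/112) - 1/284) = √(-2855/1456 - 1/284) = √(-203069/103376) = I*√1312028809/25844 ≈ 1.4016*I)
-41*(16*86 + n) = -41*(16*86 + I*√1312028809/25844) = -41*(1376 + I*√1312028809/25844) = -56416 - 41*I*√1312028809/25844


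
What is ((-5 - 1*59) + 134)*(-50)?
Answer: -3500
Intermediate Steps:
((-5 - 1*59) + 134)*(-50) = ((-5 - 59) + 134)*(-50) = (-64 + 134)*(-50) = 70*(-50) = -3500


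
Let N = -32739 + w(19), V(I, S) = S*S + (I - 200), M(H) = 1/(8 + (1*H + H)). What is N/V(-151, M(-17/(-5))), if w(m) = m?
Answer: 179174720/1922051 ≈ 93.221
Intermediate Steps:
M(H) = 1/(8 + 2*H) (M(H) = 1/(8 + (H + H)) = 1/(8 + 2*H))
V(I, S) = -200 + I + S² (V(I, S) = S² + (-200 + I) = -200 + I + S²)
N = -32720 (N = -32739 + 19 = -32720)
N/V(-151, M(-17/(-5))) = -32720/(-200 - 151 + (1/(2*(4 - 17/(-5))))²) = -32720/(-200 - 151 + (1/(2*(4 - 17*(-⅕))))²) = -32720/(-200 - 151 + (1/(2*(4 + 17/5)))²) = -32720/(-200 - 151 + (1/(2*(37/5)))²) = -32720/(-200 - 151 + ((½)*(5/37))²) = -32720/(-200 - 151 + (5/74)²) = -32720/(-200 - 151 + 25/5476) = -32720/(-1922051/5476) = -32720*(-5476/1922051) = 179174720/1922051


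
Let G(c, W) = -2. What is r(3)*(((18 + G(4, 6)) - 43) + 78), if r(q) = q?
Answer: 153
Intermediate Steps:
r(3)*(((18 + G(4, 6)) - 43) + 78) = 3*(((18 - 2) - 43) + 78) = 3*((16 - 43) + 78) = 3*(-27 + 78) = 3*51 = 153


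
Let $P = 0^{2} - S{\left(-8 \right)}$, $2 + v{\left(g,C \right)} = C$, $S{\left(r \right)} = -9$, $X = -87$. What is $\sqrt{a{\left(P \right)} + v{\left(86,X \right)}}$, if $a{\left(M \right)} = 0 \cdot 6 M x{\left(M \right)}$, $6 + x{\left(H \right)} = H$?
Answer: $i \sqrt{89} \approx 9.434 i$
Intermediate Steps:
$x{\left(H \right)} = -6 + H$
$v{\left(g,C \right)} = -2 + C$
$P = 9$ ($P = 0^{2} - -9 = 0 + 9 = 9$)
$a{\left(M \right)} = 0$ ($a{\left(M \right)} = 0 \cdot 6 M \left(-6 + M\right) = 0 M \left(-6 + M\right) = 0 \left(-6 + M\right) = 0$)
$\sqrt{a{\left(P \right)} + v{\left(86,X \right)}} = \sqrt{0 - 89} = \sqrt{-89} = i \sqrt{89}$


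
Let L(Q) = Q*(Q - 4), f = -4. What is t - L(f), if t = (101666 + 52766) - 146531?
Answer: 7869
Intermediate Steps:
t = 7901 (t = 154432 - 146531 = 7901)
L(Q) = Q*(-4 + Q)
t - L(f) = 7901 - (-4)*(-4 - 4) = 7901 - (-4)*(-8) = 7901 - 1*32 = 7901 - 32 = 7869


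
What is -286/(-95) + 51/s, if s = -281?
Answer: 75521/26695 ≈ 2.8290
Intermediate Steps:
-286/(-95) + 51/s = -286/(-95) + 51/(-281) = -286*(-1/95) + 51*(-1/281) = 286/95 - 51/281 = 75521/26695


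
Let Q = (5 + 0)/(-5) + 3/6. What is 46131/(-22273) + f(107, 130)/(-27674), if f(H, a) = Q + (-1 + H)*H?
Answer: -3058477047/1232766004 ≈ -2.4810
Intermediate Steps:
Q = -½ (Q = 5*(-⅕) + 3*(⅙) = -1 + ½ = -½ ≈ -0.50000)
f(H, a) = -½ + H*(-1 + H) (f(H, a) = -½ + (-1 + H)*H = -½ + H*(-1 + H))
46131/(-22273) + f(107, 130)/(-27674) = 46131/(-22273) + (-½ + 107² - 1*107)/(-27674) = 46131*(-1/22273) + (-½ + 11449 - 107)*(-1/27674) = -46131/22273 + (22683/2)*(-1/27674) = -46131/22273 - 22683/55348 = -3058477047/1232766004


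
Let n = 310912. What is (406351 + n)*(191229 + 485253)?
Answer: 485215508766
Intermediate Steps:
(406351 + n)*(191229 + 485253) = (406351 + 310912)*(191229 + 485253) = 717263*676482 = 485215508766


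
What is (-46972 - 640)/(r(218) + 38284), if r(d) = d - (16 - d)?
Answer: -11903/9676 ≈ -1.2302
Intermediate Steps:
r(d) = -16 + 2*d (r(d) = d + (-16 + d) = -16 + 2*d)
(-46972 - 640)/(r(218) + 38284) = (-46972 - 640)/((-16 + 2*218) + 38284) = -47612/((-16 + 436) + 38284) = -47612/(420 + 38284) = -47612/38704 = -47612*1/38704 = -11903/9676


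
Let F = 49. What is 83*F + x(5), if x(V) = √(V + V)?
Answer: 4067 + √10 ≈ 4070.2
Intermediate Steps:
x(V) = √2*√V (x(V) = √(2*V) = √2*√V)
83*F + x(5) = 83*49 + √2*√5 = 4067 + √10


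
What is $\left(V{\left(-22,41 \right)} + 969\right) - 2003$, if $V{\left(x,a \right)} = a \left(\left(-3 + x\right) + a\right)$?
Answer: $-378$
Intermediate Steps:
$V{\left(x,a \right)} = a \left(-3 + a + x\right)$
$\left(V{\left(-22,41 \right)} + 969\right) - 2003 = \left(41 \left(-3 + 41 - 22\right) + 969\right) - 2003 = \left(41 \cdot 16 + 969\right) - 2003 = \left(656 + 969\right) - 2003 = 1625 - 2003 = -378$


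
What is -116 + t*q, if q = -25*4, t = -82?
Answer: 8084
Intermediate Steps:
q = -100
-116 + t*q = -116 - 82*(-100) = -116 + 8200 = 8084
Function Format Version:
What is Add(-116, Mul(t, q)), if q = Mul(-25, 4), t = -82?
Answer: 8084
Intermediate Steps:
q = -100
Add(-116, Mul(t, q)) = Add(-116, Mul(-82, -100)) = Add(-116, 8200) = 8084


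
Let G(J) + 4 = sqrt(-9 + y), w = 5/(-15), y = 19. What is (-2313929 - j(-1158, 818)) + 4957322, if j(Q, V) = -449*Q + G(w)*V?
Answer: 2126723 - 818*sqrt(10) ≈ 2.1241e+6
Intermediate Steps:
w = -1/3 (w = 5*(-1/15) = -1/3 ≈ -0.33333)
G(J) = -4 + sqrt(10) (G(J) = -4 + sqrt(-9 + 19) = -4 + sqrt(10))
j(Q, V) = -449*Q + V*(-4 + sqrt(10)) (j(Q, V) = -449*Q + (-4 + sqrt(10))*V = -449*Q + V*(-4 + sqrt(10)))
(-2313929 - j(-1158, 818)) + 4957322 = (-2313929 - (-449*(-1158) - 1*818*(4 - sqrt(10)))) + 4957322 = (-2313929 - (519942 + (-3272 + 818*sqrt(10)))) + 4957322 = (-2313929 - (516670 + 818*sqrt(10))) + 4957322 = (-2313929 + (-516670 - 818*sqrt(10))) + 4957322 = (-2830599 - 818*sqrt(10)) + 4957322 = 2126723 - 818*sqrt(10)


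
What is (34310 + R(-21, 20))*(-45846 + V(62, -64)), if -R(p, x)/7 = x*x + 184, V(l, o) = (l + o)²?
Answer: -1385436924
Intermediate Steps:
R(p, x) = -1288 - 7*x² (R(p, x) = -7*(x*x + 184) = -7*(x² + 184) = -7*(184 + x²) = -1288 - 7*x²)
(34310 + R(-21, 20))*(-45846 + V(62, -64)) = (34310 + (-1288 - 7*20²))*(-45846 + (62 - 64)²) = (34310 + (-1288 - 7*400))*(-45846 + (-2)²) = (34310 + (-1288 - 2800))*(-45846 + 4) = (34310 - 4088)*(-45842) = 30222*(-45842) = -1385436924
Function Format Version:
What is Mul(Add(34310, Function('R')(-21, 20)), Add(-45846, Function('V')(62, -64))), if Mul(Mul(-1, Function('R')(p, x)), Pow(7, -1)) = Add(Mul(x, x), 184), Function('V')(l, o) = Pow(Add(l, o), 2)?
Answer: -1385436924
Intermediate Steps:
Function('R')(p, x) = Add(-1288, Mul(-7, Pow(x, 2))) (Function('R')(p, x) = Mul(-7, Add(Mul(x, x), 184)) = Mul(-7, Add(Pow(x, 2), 184)) = Mul(-7, Add(184, Pow(x, 2))) = Add(-1288, Mul(-7, Pow(x, 2))))
Mul(Add(34310, Function('R')(-21, 20)), Add(-45846, Function('V')(62, -64))) = Mul(Add(34310, Add(-1288, Mul(-7, Pow(20, 2)))), Add(-45846, Pow(Add(62, -64), 2))) = Mul(Add(34310, Add(-1288, Mul(-7, 400))), Add(-45846, Pow(-2, 2))) = Mul(Add(34310, Add(-1288, -2800)), Add(-45846, 4)) = Mul(Add(34310, -4088), -45842) = Mul(30222, -45842) = -1385436924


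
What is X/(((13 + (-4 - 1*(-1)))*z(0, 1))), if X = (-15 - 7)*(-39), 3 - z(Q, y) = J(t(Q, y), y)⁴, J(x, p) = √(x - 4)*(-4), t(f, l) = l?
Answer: -11/295 ≈ -0.037288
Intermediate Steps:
J(x, p) = -4*√(-4 + x) (J(x, p) = √(-4 + x)*(-4) = -4*√(-4 + x))
z(Q, y) = 3 - 256*(-4 + y)² (z(Q, y) = 3 - (-4*√(-4 + y))⁴ = 3 - 256*(-4 + y)²)
X = 858 (X = -22*(-39) = 858)
X/(((13 + (-4 - 1*(-1)))*z(0, 1))) = 858/(((13 + (-4 - 1*(-1)))*(3 - 256*(-4 + 1)²))) = 858/(((13 + (-4 + 1))*(3 - 256*(-3)²))) = 858/(((13 - 3)*(3 - 256*9))) = 858/((10*(3 - 2304))) = 858/((10*(-2301))) = 858/(-23010) = 858*(-1/23010) = -11/295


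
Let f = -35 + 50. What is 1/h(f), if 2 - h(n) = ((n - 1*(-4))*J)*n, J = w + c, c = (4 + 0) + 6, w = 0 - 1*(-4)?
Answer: -1/3988 ≈ -0.00025075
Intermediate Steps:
w = 4 (w = 0 + 4 = 4)
c = 10 (c = 4 + 6 = 10)
J = 14 (J = 4 + 10 = 14)
f = 15
h(n) = 2 - n*(56 + 14*n) (h(n) = 2 - (n - 1*(-4))*14*n = 2 - (n + 4)*14*n = 2 - (4 + n)*14*n = 2 - (56 + 14*n)*n = 2 - n*(56 + 14*n))
1/h(f) = 1/(2 - 56*15 - 14*15**2) = 1/(2 - 840 - 14*225) = 1/(2 - 840 - 3150) = 1/(-3988) = -1/3988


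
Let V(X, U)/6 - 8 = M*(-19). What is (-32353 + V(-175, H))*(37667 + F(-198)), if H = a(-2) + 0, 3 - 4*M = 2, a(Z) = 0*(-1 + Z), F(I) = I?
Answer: -2423007823/2 ≈ -1.2115e+9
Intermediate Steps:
a(Z) = 0
M = ¼ (M = ¾ - ¼*2 = ¾ - ½ = ¼ ≈ 0.25000)
H = 0 (H = 0 + 0 = 0)
V(X, U) = 39/2 (V(X, U) = 48 + 6*((¼)*(-19)) = 48 + 6*(-19/4) = 48 - 57/2 = 39/2)
(-32353 + V(-175, H))*(37667 + F(-198)) = (-32353 + 39/2)*(37667 - 198) = -64667/2*37469 = -2423007823/2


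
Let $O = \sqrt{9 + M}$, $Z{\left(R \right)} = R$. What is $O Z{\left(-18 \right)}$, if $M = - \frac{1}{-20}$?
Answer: $- \frac{9 \sqrt{905}}{5} \approx -54.15$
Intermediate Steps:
$M = \frac{1}{20}$ ($M = \left(-1\right) \left(- \frac{1}{20}\right) = \frac{1}{20} \approx 0.05$)
$O = \frac{\sqrt{905}}{10}$ ($O = \sqrt{9 + \frac{1}{20}} = \sqrt{\frac{181}{20}} = \frac{\sqrt{905}}{10} \approx 3.0083$)
$O Z{\left(-18 \right)} = \frac{\sqrt{905}}{10} \left(-18\right) = - \frac{9 \sqrt{905}}{5}$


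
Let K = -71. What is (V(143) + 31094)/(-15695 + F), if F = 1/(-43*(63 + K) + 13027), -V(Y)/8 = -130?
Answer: -214831857/104928922 ≈ -2.0474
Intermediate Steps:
V(Y) = 1040 (V(Y) = -8*(-130) = 1040)
F = 1/13371 (F = 1/(-43*(63 - 71) + 13027) = 1/(-43*(-8) + 13027) = 1/(344 + 13027) = 1/13371 ≈ 7.4789e-5)
(V(143) + 31094)/(-15695 + F) = (1040 + 31094)/(-15695 + 1/13371) = 32134/(-209857844/13371) = 32134*(-13371/209857844) = -214831857/104928922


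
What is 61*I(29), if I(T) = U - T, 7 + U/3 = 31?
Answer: 2623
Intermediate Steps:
U = 72 (U = -21 + 3*31 = -21 + 93 = 72)
I(T) = 72 - T
61*I(29) = 61*(72 - 1*29) = 61*(72 - 29) = 61*43 = 2623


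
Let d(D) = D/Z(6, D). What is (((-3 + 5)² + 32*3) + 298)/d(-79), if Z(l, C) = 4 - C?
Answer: -33034/79 ≈ -418.15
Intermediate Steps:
d(D) = D/(4 - D)
(((-3 + 5)² + 32*3) + 298)/d(-79) = (((-3 + 5)² + 32*3) + 298)/((-1*(-79)/(-4 - 79))) = ((2² + 96) + 298)/((-1*(-79)/(-83))) = ((4 + 96) + 298)/((-1*(-79)*(-1/83))) = (100 + 298)/(-79/83) = 398*(-83/79) = -33034/79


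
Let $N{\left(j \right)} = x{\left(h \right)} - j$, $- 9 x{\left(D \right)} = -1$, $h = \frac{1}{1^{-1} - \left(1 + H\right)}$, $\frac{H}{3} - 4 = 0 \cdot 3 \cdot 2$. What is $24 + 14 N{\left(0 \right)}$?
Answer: $\frac{230}{9} \approx 25.556$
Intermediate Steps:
$H = 12$ ($H = 12 + 3 \cdot 0 \cdot 3 \cdot 2 = 12 + 3 \cdot 0 \cdot 6 = 12 + 3 \cdot 0 = 12 + 0 = 12$)
$h = - \frac{1}{12}$ ($h = \frac{1}{1^{-1} - 13} = \frac{1}{1 - 13} = \frac{1}{-12} = - \frac{1}{12} \approx -0.083333$)
$x{\left(D \right)} = \frac{1}{9}$ ($x{\left(D \right)} = \left(- \frac{1}{9}\right) \left(-1\right) = \frac{1}{9}$)
$N{\left(j \right)} = \frac{1}{9} - j$
$24 + 14 N{\left(0 \right)} = 24 + 14 \left(\frac{1}{9} - 0\right) = 24 + 14 \left(\frac{1}{9} + 0\right) = 24 + 14 \cdot \frac{1}{9} = 24 + \frac{14}{9} = \frac{230}{9}$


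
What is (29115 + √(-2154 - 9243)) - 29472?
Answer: -357 + I*√11397 ≈ -357.0 + 106.76*I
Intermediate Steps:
(29115 + √(-2154 - 9243)) - 29472 = (29115 + √(-11397)) - 29472 = (29115 + I*√11397) - 29472 = -357 + I*√11397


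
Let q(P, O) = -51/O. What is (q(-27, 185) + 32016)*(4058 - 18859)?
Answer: -87664976109/185 ≈ -4.7386e+8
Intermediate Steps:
(q(-27, 185) + 32016)*(4058 - 18859) = (-51/185 + 32016)*(4058 - 18859) = (-51*1/185 + 32016)*(-14801) = (-51/185 + 32016)*(-14801) = (5922909/185)*(-14801) = -87664976109/185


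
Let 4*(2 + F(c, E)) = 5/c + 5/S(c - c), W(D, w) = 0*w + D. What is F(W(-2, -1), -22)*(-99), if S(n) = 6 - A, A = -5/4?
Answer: 56331/232 ≈ 242.81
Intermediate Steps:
A = -5/4 (A = -5*1/4 = -5/4 ≈ -1.2500)
W(D, w) = D (W(D, w) = 0 + D = D)
S(n) = 29/4 (S(n) = 6 - 1*(-5/4) = 6 + 5/4 = 29/4)
F(c, E) = -53/29 + 5/(4*c) (F(c, E) = -2 + (5/c + 5/(29/4))/4 = -2 + (5/c + 5*(4/29))/4 = -2 + (5/c + 20/29)/4 = -2 + (20/29 + 5/c)/4 = -2 + (5/29 + 5/(4*c)) = -53/29 + 5/(4*c))
F(W(-2, -1), -22)*(-99) = ((1/116)*(145 - 212*(-2))/(-2))*(-99) = ((1/116)*(-1/2)*(145 + 424))*(-99) = ((1/116)*(-1/2)*569)*(-99) = -569/232*(-99) = 56331/232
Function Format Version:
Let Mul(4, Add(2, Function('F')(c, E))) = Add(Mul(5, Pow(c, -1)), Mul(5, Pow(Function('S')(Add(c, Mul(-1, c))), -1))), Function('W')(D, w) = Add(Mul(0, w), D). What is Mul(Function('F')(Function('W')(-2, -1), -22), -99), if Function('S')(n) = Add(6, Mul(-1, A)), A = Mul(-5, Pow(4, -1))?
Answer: Rational(56331, 232) ≈ 242.81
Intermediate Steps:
A = Rational(-5, 4) (A = Mul(-5, Rational(1, 4)) = Rational(-5, 4) ≈ -1.2500)
Function('W')(D, w) = D (Function('W')(D, w) = Add(0, D) = D)
Function('S')(n) = Rational(29, 4) (Function('S')(n) = Add(6, Mul(-1, Rational(-5, 4))) = Add(6, Rational(5, 4)) = Rational(29, 4))
Function('F')(c, E) = Add(Rational(-53, 29), Mul(Rational(5, 4), Pow(c, -1))) (Function('F')(c, E) = Add(-2, Mul(Rational(1, 4), Add(Mul(5, Pow(c, -1)), Mul(5, Pow(Rational(29, 4), -1))))) = Add(-2, Mul(Rational(1, 4), Add(Mul(5, Pow(c, -1)), Mul(5, Rational(4, 29))))) = Add(-2, Mul(Rational(1, 4), Add(Mul(5, Pow(c, -1)), Rational(20, 29)))) = Add(-2, Mul(Rational(1, 4), Add(Rational(20, 29), Mul(5, Pow(c, -1))))) = Add(-2, Add(Rational(5, 29), Mul(Rational(5, 4), Pow(c, -1)))) = Add(Rational(-53, 29), Mul(Rational(5, 4), Pow(c, -1))))
Mul(Function('F')(Function('W')(-2, -1), -22), -99) = Mul(Mul(Rational(1, 116), Pow(-2, -1), Add(145, Mul(-212, -2))), -99) = Mul(Mul(Rational(1, 116), Rational(-1, 2), Add(145, 424)), -99) = Mul(Mul(Rational(1, 116), Rational(-1, 2), 569), -99) = Mul(Rational(-569, 232), -99) = Rational(56331, 232)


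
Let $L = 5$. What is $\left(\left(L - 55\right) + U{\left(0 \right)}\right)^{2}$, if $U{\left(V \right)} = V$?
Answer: $2500$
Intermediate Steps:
$\left(\left(L - 55\right) + U{\left(0 \right)}\right)^{2} = \left(\left(5 - 55\right) + 0\right)^{2} = \left(-50 + 0\right)^{2} = \left(-50\right)^{2} = 2500$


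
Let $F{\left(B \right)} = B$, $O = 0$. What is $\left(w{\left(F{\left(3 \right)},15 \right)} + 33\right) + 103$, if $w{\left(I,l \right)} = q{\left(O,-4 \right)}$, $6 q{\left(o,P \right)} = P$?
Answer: $\frac{406}{3} \approx 135.33$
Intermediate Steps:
$q{\left(o,P \right)} = \frac{P}{6}$
$w{\left(I,l \right)} = - \frac{2}{3}$ ($w{\left(I,l \right)} = \frac{1}{6} \left(-4\right) = - \frac{2}{3}$)
$\left(w{\left(F{\left(3 \right)},15 \right)} + 33\right) + 103 = \left(- \frac{2}{3} + 33\right) + 103 = \frac{97}{3} + 103 = \frac{406}{3}$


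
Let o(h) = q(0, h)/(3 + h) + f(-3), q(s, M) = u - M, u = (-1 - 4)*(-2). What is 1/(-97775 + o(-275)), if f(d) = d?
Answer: -272/26595901 ≈ -1.0227e-5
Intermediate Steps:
u = 10 (u = -5*(-2) = 10)
q(s, M) = 10 - M
o(h) = -3 + (10 - h)/(3 + h) (o(h) = (10 - h)/(3 + h) - 3 = -3 + (10 - h)/(3 + h))
1/(-97775 + o(-275)) = 1/(-97775 + (1 - 4*(-275))/(3 - 275)) = 1/(-97775 + (1 + 1100)/(-272)) = 1/(-97775 - 1/272*1101) = 1/(-97775 - 1101/272) = 1/(-26595901/272) = -272/26595901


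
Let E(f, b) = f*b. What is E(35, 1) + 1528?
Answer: 1563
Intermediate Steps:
E(f, b) = b*f
E(35, 1) + 1528 = 1*35 + 1528 = 35 + 1528 = 1563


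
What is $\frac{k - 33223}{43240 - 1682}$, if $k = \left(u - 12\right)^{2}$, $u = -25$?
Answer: $- \frac{15927}{20779} \approx -0.76649$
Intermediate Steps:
$k = 1369$ ($k = \left(-25 - 12\right)^{2} = \left(-37\right)^{2} = 1369$)
$\frac{k - 33223}{43240 - 1682} = \frac{1369 - 33223}{43240 - 1682} = - \frac{31854}{41558} = \left(-31854\right) \frac{1}{41558} = - \frac{15927}{20779}$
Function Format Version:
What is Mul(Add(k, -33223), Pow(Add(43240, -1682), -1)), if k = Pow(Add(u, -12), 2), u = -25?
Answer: Rational(-15927, 20779) ≈ -0.76649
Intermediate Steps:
k = 1369 (k = Pow(Add(-25, -12), 2) = Pow(-37, 2) = 1369)
Mul(Add(k, -33223), Pow(Add(43240, -1682), -1)) = Mul(Add(1369, -33223), Pow(Add(43240, -1682), -1)) = Mul(-31854, Pow(41558, -1)) = Mul(-31854, Rational(1, 41558)) = Rational(-15927, 20779)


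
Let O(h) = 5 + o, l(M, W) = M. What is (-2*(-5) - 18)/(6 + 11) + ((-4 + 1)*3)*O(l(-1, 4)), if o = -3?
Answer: -314/17 ≈ -18.471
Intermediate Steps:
O(h) = 2 (O(h) = 5 - 3 = 2)
(-2*(-5) - 18)/(6 + 11) + ((-4 + 1)*3)*O(l(-1, 4)) = (-2*(-5) - 18)/(6 + 11) + ((-4 + 1)*3)*2 = (10 - 18)/17 - 3*3*2 = -8*1/17 - 9*2 = -8/17 - 18 = -314/17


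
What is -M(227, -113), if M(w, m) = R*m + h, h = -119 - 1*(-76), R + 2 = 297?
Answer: 33378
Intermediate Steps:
R = 295 (R = -2 + 297 = 295)
h = -43 (h = -119 + 76 = -43)
M(w, m) = -43 + 295*m (M(w, m) = 295*m - 43 = -43 + 295*m)
-M(227, -113) = -(-43 + 295*(-113)) = -(-43 - 33335) = -1*(-33378) = 33378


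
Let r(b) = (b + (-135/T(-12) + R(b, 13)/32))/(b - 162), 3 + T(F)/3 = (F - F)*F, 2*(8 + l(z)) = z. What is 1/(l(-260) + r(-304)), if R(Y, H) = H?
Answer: -14912/2048621 ≈ -0.0072790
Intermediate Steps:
l(z) = -8 + z/2
T(F) = -9 (T(F) = -9 + 3*((F - F)*F) = -9 + 3*(0*F) = -9 + 3*0 = -9 + 0 = -9)
r(b) = (493/32 + b)/(-162 + b) (r(b) = (b + (-135/(-9) + 13/32))/(b - 162) = (b + (-135*(-⅑) + 13*(1/32)))/(-162 + b) = (b + (15 + 13/32))/(-162 + b) = (b + 493/32)/(-162 + b) = (493/32 + b)/(-162 + b))
1/(l(-260) + r(-304)) = 1/((-8 + (½)*(-260)) + (493/32 - 304)/(-162 - 304)) = 1/((-8 - 130) - 9235/32/(-466)) = 1/(-138 - 1/466*(-9235/32)) = 1/(-138 + 9235/14912) = 1/(-2048621/14912) = -14912/2048621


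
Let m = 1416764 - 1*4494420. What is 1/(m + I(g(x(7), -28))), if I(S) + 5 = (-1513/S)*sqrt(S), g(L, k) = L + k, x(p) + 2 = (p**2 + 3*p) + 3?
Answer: -132339423/407295878640434 + 1513*sqrt(43)/407295878640434 ≈ -3.2490e-7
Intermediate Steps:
x(p) = 1 + p**2 + 3*p (x(p) = -2 + ((p**2 + 3*p) + 3) = -2 + (3 + p**2 + 3*p) = 1 + p**2 + 3*p)
m = -3077656 (m = 1416764 - 4494420 = -3077656)
I(S) = -5 - 1513/sqrt(S) (I(S) = -5 + (-1513/S)*sqrt(S) = -5 - 1513/sqrt(S))
1/(m + I(g(x(7), -28))) = 1/(-3077656 + (-5 - 1513/sqrt((1 + 7**2 + 3*7) - 28))) = 1/(-3077656 + (-5 - 1513/sqrt((1 + 49 + 21) - 28))) = 1/(-3077656 + (-5 - 1513/sqrt(71 - 28))) = 1/(-3077656 + (-5 - 1513*sqrt(43)/43)) = 1/(-3077661 - 1513*sqrt(43)/43)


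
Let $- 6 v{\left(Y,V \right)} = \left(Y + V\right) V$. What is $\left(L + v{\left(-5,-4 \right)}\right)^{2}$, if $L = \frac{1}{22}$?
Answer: $\frac{17161}{484} \approx 35.457$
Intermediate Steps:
$v{\left(Y,V \right)} = - \frac{V \left(V + Y\right)}{6}$ ($v{\left(Y,V \right)} = - \frac{\left(Y + V\right) V}{6} = - \frac{\left(V + Y\right) V}{6} = - \frac{V \left(V + Y\right)}{6}$)
$L = \frac{1}{22} \approx 0.045455$
$\left(L + v{\left(-5,-4 \right)}\right)^{2} = \left(\frac{1}{22} - - \frac{2 \left(-4 - 5\right)}{3}\right)^{2} = \left(\frac{1}{22} - \left(- \frac{2}{3}\right) \left(-9\right)\right)^{2} = \left(\frac{1}{22} - 6\right)^{2} = \left(- \frac{131}{22}\right)^{2} = \frac{17161}{484}$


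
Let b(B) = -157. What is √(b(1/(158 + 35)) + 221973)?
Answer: 2*√55454 ≈ 470.97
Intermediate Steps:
√(b(1/(158 + 35)) + 221973) = √(-157 + 221973) = √221816 = 2*√55454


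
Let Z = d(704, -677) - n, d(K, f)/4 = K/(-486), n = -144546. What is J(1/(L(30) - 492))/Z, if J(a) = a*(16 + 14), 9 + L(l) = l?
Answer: -243/551435339 ≈ -4.4067e-7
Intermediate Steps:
L(l) = -9 + l
d(K, f) = -2*K/243 (d(K, f) = 4*(K/(-486)) = 4*(K*(-1/486)) = 4*(-K/486) = -2*K/243)
J(a) = 30*a (J(a) = a*30 = 30*a)
Z = 35123270/243 (Z = -2/243*704 - 1*(-144546) = -1408/243 + 144546 = 35123270/243 ≈ 1.4454e+5)
J(1/(L(30) - 492))/Z = (30/((-9 + 30) - 492))/(35123270/243) = (30/(21 - 492))*(243/35123270) = (30/(-471))*(243/35123270) = (30*(-1/471))*(243/35123270) = -10/157*243/35123270 = -243/551435339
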